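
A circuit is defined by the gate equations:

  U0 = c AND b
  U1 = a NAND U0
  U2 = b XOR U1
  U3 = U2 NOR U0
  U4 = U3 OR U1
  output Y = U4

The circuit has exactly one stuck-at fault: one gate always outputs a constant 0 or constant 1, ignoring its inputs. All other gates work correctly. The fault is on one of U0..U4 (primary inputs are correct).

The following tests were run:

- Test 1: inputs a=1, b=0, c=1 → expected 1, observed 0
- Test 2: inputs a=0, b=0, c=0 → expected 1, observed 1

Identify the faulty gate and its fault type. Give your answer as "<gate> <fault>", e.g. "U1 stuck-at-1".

U0 stuck-at-1

Fault-free values for test 1 (a=1, b=0, c=1): U0=0, U1=1, U2=1, U3=0, U4=1, giving Y=1. Observed 0.
Test 1: faults giving observed 0 are {U0 stuck-at-1, U4 stuck-at-0}.
Test 2 (a=0, b=0, c=0): fault-free U0=0, U1=1, U2=1, U3=0, U4=1 → 1; observed 1. Eliminates U4 stuck-at-0.
Only U0 stuck-at-1 is consistent with every test.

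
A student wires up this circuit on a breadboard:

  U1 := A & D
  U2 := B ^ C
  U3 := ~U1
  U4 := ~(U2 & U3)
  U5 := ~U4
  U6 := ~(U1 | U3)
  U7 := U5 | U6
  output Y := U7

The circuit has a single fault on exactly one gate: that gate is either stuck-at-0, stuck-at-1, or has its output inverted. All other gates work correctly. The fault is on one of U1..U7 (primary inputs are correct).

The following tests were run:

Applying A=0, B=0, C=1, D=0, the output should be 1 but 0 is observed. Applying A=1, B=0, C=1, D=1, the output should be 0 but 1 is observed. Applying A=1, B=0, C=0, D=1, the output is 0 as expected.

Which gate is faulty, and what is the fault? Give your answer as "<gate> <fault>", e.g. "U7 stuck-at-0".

U1 inverted output

Fault-free values for test 1 (A=0, B=0, C=1, D=0): U1=0, U2=1, U3=1, U4=0, U5=1, U6=0, U7=1, giving Y=1. Observed 0.
Test 1: faults giving observed 0 are {U1 stuck-at-1, U1 inverted output, U2 stuck-at-0, U2 inverted output, U4 stuck-at-1, U4 inverted output, U5 stuck-at-0, U5 inverted output, U7 stuck-at-0, U7 inverted output}.
Test 2 (A=1, B=0, C=1, D=1): fault-free U1=1, U2=1, U3=0, U4=1, U5=0, U6=0, U7=0 → 0; observed 1. Eliminates U1 stuck-at-1, U2 stuck-at-0, U2 inverted output, U4 stuck-at-1, U5 stuck-at-0, U7 stuck-at-0.
Test 3 (A=1, B=0, C=0, D=1): fault-free U1=1, U2=0, U3=0, U4=1, U5=0, U6=0, U7=0 → 0; observed 0. Eliminates U4 inverted output, U5 inverted output, U7 inverted output.
Only U1 inverted output is consistent with every test.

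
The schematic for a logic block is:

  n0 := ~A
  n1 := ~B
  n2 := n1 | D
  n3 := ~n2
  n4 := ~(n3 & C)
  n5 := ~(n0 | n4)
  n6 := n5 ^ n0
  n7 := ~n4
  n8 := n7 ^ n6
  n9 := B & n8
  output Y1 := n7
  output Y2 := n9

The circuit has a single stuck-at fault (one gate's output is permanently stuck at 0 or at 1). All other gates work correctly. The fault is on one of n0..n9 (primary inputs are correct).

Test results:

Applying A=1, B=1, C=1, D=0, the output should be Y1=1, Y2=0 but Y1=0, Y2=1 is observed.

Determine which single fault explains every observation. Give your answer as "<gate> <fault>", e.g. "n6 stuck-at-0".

n7 stuck-at-0

Fault-free values for test 1 (A=1, B=1, C=1, D=0): n0=0, n1=0, n2=0, n3=1, n4=0, n5=1, n6=1, n7=1, n8=0, n9=0, giving Y1=1, Y2=0. Observed Y1=0, Y2=1.
Test 1: faults giving observed Y1=0, Y2=1 are {n7 stuck-at-0}.
Only n7 stuck-at-0 is consistent with every test.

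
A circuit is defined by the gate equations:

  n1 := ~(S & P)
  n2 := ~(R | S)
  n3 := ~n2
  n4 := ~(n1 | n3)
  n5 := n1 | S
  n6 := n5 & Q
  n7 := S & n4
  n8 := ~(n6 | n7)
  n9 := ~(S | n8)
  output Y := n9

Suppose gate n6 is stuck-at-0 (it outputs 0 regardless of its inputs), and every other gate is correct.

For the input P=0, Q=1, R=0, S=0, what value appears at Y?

0

Propagate with n6 forced: n1=1, n2=1, n3=0, n4=0, n5=1, n6=0 [stuck-at-0], n7=0, n8=1, n9=0.
So Y = 0. (Without the fault it would be 1.)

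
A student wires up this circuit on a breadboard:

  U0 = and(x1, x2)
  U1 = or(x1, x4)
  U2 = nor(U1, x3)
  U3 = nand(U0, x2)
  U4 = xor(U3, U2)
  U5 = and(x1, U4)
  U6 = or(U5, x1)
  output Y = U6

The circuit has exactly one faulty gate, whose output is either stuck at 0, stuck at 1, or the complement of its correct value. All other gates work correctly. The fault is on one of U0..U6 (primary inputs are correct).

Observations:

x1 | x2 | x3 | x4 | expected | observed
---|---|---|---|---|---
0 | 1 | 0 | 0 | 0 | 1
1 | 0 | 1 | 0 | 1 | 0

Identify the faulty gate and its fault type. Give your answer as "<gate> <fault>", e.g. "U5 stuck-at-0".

U6 inverted output

Fault-free values for test 1 (x1=0, x2=1, x3=0, x4=0): U0=0, U1=0, U2=1, U3=1, U4=0, U5=0, U6=0, giving Y=0. Observed 1.
Test 1: faults giving observed 1 are {U5 stuck-at-1, U5 inverted output, U6 stuck-at-1, U6 inverted output}.
Test 2 (x1=1, x2=0, x3=1, x4=0): fault-free U0=0, U1=1, U2=0, U3=1, U4=1, U5=1, U6=1 → 1; observed 0. Eliminates U5 stuck-at-1, U5 inverted output, U6 stuck-at-1.
Only U6 inverted output is consistent with every test.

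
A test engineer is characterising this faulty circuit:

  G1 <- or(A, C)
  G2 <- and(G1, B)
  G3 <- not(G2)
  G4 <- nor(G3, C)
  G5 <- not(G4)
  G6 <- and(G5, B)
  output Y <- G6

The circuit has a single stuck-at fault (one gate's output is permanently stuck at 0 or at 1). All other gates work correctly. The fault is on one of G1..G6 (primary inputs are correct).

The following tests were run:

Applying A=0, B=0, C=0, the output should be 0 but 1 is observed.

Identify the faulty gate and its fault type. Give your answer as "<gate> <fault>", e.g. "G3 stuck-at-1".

Fault-free values for test 1 (A=0, B=0, C=0): G1=0, G2=0, G3=1, G4=0, G5=1, G6=0, giving Y=0. Observed 1.
Test 1: faults giving observed 1 are {G6 stuck-at-1}.
Only G6 stuck-at-1 is consistent with every test.

G6 stuck-at-1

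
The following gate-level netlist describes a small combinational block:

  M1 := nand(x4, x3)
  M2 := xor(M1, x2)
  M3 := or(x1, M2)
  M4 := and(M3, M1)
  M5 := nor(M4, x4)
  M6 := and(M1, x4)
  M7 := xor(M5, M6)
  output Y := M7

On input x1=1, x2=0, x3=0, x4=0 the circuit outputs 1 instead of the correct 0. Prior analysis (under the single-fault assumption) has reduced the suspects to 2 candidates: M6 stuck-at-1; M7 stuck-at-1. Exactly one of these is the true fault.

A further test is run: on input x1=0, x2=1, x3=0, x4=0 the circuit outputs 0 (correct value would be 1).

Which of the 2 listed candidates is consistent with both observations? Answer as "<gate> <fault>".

M6 stuck-at-1

Evaluate each candidate on input x1=0, x2=1, x3=0, x4=0:
  M6 stuck-at-1: M1=1, M2=0, M3=0, M4=0, M5=1, M6=1 [stuck-at-1], M7=0 → 0 — matches
  M7 stuck-at-1: M1=1, M2=0, M3=0, M4=0, M5=1, M6=0, M7=1 [stuck-at-1] → 1 — eliminated
Only M6 stuck-at-1 reproduces the observed 0.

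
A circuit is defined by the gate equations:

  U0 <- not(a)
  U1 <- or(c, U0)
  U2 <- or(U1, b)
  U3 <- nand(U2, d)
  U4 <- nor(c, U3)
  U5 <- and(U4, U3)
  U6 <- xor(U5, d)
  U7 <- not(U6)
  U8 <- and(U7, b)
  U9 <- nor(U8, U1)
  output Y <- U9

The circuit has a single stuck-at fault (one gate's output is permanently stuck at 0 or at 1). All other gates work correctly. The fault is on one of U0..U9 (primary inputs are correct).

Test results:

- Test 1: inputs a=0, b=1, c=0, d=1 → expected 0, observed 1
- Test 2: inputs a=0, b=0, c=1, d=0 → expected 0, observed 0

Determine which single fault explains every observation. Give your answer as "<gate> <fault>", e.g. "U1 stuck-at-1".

U0 stuck-at-0

Fault-free values for test 1 (a=0, b=1, c=0, d=1): U0=1, U1=1, U2=1, U3=0, U4=1, U5=0, U6=1, U7=0, U8=0, U9=0, giving Y=0. Observed 1.
Test 1: faults giving observed 1 are {U0 stuck-at-0, U1 stuck-at-0, U9 stuck-at-1}.
Test 2 (a=0, b=0, c=1, d=0): fault-free U0=1, U1=1, U2=1, U3=1, U4=0, U5=0, U6=0, U7=1, U8=0, U9=0 → 0; observed 0. Eliminates U1 stuck-at-0, U9 stuck-at-1.
Only U0 stuck-at-0 is consistent with every test.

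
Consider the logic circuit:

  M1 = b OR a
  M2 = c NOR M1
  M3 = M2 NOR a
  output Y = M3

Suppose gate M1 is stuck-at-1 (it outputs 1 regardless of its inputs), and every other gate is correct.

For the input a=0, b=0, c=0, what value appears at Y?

1

Propagate with M1 forced: M1=1 [stuck-at-1], M2=0, M3=1.
So Y = 1. (Without the fault it would be 0.)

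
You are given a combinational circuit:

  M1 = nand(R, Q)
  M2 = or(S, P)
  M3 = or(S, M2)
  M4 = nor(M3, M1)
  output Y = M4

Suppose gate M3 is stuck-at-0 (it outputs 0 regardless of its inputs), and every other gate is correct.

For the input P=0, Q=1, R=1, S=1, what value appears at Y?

Propagate with M3 forced: M1=0, M2=1, M3=0 [stuck-at-0], M4=1.
So Y = 1. (Without the fault it would be 0.)

1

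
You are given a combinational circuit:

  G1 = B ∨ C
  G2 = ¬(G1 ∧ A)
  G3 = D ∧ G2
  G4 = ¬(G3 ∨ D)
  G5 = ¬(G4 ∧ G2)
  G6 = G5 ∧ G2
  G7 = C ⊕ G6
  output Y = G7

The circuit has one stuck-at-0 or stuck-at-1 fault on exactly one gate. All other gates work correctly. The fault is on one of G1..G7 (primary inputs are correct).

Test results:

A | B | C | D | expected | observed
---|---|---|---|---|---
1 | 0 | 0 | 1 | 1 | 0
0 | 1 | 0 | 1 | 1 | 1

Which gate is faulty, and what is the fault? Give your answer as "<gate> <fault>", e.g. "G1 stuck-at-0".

Fault-free values for test 1 (A=1, B=0, C=0, D=1): G1=0, G2=1, G3=1, G4=0, G5=1, G6=1, G7=1, giving Y=1. Observed 0.
Test 1: faults giving observed 0 are {G1 stuck-at-1, G2 stuck-at-0, G4 stuck-at-1, G5 stuck-at-0, G6 stuck-at-0, G7 stuck-at-0}.
Test 2 (A=0, B=1, C=0, D=1): fault-free G1=1, G2=1, G3=1, G4=0, G5=1, G6=1, G7=1 → 1; observed 1. Eliminates G2 stuck-at-0, G4 stuck-at-1, G5 stuck-at-0, G6 stuck-at-0, G7 stuck-at-0.
Only G1 stuck-at-1 is consistent with every test.

G1 stuck-at-1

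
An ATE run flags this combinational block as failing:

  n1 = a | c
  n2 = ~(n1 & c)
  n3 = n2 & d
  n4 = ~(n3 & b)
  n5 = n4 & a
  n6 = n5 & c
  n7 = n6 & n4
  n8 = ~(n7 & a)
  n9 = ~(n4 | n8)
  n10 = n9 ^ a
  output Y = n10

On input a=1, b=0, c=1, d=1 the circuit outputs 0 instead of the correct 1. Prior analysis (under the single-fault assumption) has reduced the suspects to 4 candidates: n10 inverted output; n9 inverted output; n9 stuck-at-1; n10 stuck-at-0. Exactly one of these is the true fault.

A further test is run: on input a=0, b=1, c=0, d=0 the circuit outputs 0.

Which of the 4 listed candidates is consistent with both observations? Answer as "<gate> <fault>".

n10 stuck-at-0

Evaluate each candidate on input a=0, b=1, c=0, d=0:
  n10 inverted output: n1=0, n2=1, n3=0, n4=1, n5=0, n6=0, n7=0, n8=1, n9=0, n10=1 [inverted output] → 1 — eliminated
  n9 inverted output: n1=0, n2=1, n3=0, n4=1, n5=0, n6=0, n7=0, n8=1, n9=1 [inverted output], n10=1 → 1 — eliminated
  n9 stuck-at-1: n1=0, n2=1, n3=0, n4=1, n5=0, n6=0, n7=0, n8=1, n9=1 [stuck-at-1], n10=1 → 1 — eliminated
  n10 stuck-at-0: n1=0, n2=1, n3=0, n4=1, n5=0, n6=0, n7=0, n8=1, n9=0, n10=0 [stuck-at-0] → 0 — matches
Only n10 stuck-at-0 reproduces the observed 0.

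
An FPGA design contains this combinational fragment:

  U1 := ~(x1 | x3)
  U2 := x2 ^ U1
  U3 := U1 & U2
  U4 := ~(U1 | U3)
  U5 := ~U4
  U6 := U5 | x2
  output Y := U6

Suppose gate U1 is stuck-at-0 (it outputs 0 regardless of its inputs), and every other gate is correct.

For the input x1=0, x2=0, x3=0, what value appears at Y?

0

Propagate with U1 forced: U1=0 [stuck-at-0], U2=0, U3=0, U4=1, U5=0, U6=0.
So Y = 0. (Without the fault it would be 1.)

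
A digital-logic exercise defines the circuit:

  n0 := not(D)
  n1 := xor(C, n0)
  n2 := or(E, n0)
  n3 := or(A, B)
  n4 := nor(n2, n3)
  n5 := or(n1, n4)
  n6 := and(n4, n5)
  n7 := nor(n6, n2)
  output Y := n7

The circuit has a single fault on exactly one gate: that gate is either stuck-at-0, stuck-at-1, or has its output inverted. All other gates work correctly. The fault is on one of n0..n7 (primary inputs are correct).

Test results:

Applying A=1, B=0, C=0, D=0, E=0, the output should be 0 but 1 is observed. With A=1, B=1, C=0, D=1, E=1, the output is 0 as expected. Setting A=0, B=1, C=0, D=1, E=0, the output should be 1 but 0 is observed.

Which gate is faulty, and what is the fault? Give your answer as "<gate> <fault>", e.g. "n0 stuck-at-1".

n0 inverted output

Fault-free values for test 1 (A=1, B=0, C=0, D=0, E=0): n0=1, n1=1, n2=1, n3=1, n4=0, n5=1, n6=0, n7=0, giving Y=0. Observed 1.
Test 1: faults giving observed 1 are {n0 stuck-at-0, n0 inverted output, n2 stuck-at-0, n2 inverted output, n7 stuck-at-1, n7 inverted output}.
Test 2 (A=1, B=1, C=0, D=1, E=1): fault-free n0=0, n1=0, n2=1, n3=1, n4=0, n5=0, n6=0, n7=0 → 0; observed 0. Eliminates n2 stuck-at-0, n2 inverted output, n7 stuck-at-1, n7 inverted output.
Test 3 (A=0, B=1, C=0, D=1, E=0): fault-free n0=0, n1=0, n2=0, n3=1, n4=0, n5=0, n6=0, n7=1 → 1; observed 0. Eliminates n0 stuck-at-0.
Only n0 inverted output is consistent with every test.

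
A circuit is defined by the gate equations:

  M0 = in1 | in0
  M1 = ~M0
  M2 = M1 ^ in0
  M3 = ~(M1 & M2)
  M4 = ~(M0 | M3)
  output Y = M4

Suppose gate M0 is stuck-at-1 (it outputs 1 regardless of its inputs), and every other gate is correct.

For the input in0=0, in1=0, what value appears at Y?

Propagate with M0 forced: M0=1 [stuck-at-1], M1=0, M2=0, M3=1, M4=0.
So Y = 0. (Without the fault it would be 1.)

0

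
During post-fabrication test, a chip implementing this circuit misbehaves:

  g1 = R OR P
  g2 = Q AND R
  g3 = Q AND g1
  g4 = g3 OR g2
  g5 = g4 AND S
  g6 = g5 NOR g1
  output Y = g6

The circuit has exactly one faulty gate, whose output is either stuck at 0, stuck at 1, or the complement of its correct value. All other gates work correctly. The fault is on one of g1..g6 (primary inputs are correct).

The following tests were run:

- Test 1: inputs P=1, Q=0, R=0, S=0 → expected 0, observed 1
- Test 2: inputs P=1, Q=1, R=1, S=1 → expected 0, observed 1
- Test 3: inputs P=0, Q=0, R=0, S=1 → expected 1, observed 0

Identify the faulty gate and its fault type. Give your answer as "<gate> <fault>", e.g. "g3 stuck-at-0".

Fault-free values for test 1 (P=1, Q=0, R=0, S=0): g1=1, g2=0, g3=0, g4=0, g5=0, g6=0, giving Y=0. Observed 1.
Test 1: faults giving observed 1 are {g1 stuck-at-0, g1 inverted output, g6 stuck-at-1, g6 inverted output}.
Test 2 (P=1, Q=1, R=1, S=1): fault-free g1=1, g2=1, g3=1, g4=1, g5=1, g6=0 → 0; observed 1. Eliminates g1 stuck-at-0, g1 inverted output.
Test 3 (P=0, Q=0, R=0, S=1): fault-free g1=0, g2=0, g3=0, g4=0, g5=0, g6=1 → 1; observed 0. Eliminates g6 stuck-at-1.
Only g6 inverted output is consistent with every test.

g6 inverted output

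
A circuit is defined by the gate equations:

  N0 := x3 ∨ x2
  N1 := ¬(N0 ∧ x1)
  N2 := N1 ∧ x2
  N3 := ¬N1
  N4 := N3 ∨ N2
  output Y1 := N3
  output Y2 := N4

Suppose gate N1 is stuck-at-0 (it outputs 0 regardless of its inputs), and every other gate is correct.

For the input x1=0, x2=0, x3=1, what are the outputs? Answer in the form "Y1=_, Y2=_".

Y1=1, Y2=1

Propagate with N1 forced: N0=1, N1=0 [stuck-at-0], N2=0, N3=1, N4=1.
So the outputs are Y1=1, Y2=1. (Without the fault they would be Y1=0, Y2=0.)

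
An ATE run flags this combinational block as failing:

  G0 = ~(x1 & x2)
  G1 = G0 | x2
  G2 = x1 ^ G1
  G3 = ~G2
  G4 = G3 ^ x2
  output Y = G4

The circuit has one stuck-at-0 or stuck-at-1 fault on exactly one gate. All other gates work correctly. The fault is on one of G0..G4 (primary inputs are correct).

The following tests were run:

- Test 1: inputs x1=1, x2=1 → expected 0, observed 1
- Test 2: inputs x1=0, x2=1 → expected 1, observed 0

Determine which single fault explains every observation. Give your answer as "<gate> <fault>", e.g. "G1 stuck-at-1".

G1 stuck-at-0

Fault-free values for test 1 (x1=1, x2=1): G0=0, G1=1, G2=0, G3=1, G4=0, giving Y=0. Observed 1.
Test 1: faults giving observed 1 are {G1 stuck-at-0, G2 stuck-at-1, G3 stuck-at-0, G4 stuck-at-1}.
Test 2 (x1=0, x2=1): fault-free G0=1, G1=1, G2=1, G3=0, G4=1 → 1; observed 0. Eliminates G2 stuck-at-1, G3 stuck-at-0, G4 stuck-at-1.
Only G1 stuck-at-0 is consistent with every test.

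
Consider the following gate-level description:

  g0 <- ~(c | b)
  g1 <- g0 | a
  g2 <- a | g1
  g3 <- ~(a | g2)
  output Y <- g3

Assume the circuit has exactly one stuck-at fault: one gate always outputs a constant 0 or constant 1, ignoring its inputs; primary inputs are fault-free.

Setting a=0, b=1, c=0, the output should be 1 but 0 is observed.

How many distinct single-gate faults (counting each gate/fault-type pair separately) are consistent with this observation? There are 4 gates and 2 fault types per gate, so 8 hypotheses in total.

Fault-free: g0=0, g1=0, g2=0, g3=1 → 1. Observed 0.
  g0 stuck-at-0: output 1 ✗
  g0 stuck-at-1: output 0 ✓
  g1 stuck-at-0: output 1 ✗
  g1 stuck-at-1: output 0 ✓
  g2 stuck-at-0: output 1 ✗
  g2 stuck-at-1: output 0 ✓
  g3 stuck-at-0: output 0 ✓
  g3 stuck-at-1: output 1 ✗
Consistent faults: {g0 stuck-at-1, g1 stuck-at-1, g2 stuck-at-1, g3 stuck-at-0} — 4 in all.

4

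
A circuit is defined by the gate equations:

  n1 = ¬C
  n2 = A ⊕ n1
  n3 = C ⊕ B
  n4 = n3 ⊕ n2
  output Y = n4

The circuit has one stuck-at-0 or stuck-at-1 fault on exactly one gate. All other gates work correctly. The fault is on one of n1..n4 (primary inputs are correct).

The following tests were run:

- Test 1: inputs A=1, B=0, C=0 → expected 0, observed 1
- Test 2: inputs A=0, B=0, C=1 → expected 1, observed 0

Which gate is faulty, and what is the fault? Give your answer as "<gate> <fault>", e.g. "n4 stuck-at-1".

Fault-free values for test 1 (A=1, B=0, C=0): n1=1, n2=0, n3=0, n4=0, giving Y=0. Observed 1.
Test 1: faults giving observed 1 are {n1 stuck-at-0, n2 stuck-at-1, n3 stuck-at-1, n4 stuck-at-1}.
Test 2 (A=0, B=0, C=1): fault-free n1=0, n2=0, n3=1, n4=1 → 1; observed 0. Eliminates n1 stuck-at-0, n3 stuck-at-1, n4 stuck-at-1.
Only n2 stuck-at-1 is consistent with every test.

n2 stuck-at-1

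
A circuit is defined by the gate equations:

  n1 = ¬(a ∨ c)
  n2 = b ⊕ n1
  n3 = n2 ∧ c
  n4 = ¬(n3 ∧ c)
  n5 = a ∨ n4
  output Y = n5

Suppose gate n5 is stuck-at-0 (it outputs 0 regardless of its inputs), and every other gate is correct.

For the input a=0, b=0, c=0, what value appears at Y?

0

Propagate with n5 forced: n1=1, n2=1, n3=0, n4=1, n5=0 [stuck-at-0].
So Y = 0. (Without the fault it would be 1.)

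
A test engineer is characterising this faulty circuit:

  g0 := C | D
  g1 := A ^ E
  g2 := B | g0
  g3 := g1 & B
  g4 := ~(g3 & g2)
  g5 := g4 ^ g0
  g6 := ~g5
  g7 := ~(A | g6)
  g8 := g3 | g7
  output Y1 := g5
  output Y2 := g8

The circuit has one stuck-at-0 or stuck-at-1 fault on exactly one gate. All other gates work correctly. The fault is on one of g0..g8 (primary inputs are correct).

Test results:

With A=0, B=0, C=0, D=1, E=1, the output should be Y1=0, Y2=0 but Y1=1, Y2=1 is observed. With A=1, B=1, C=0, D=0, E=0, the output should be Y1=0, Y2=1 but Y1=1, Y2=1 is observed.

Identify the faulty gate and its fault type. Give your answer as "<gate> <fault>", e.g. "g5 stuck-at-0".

Fault-free values for test 1 (A=0, B=0, C=0, D=1, E=1): g0=1, g1=1, g2=1, g3=0, g4=1, g5=0, g6=1, g7=0, g8=0, giving Y1=0, Y2=0. Observed Y1=1, Y2=1.
Test 1: faults giving observed Y1=1, Y2=1 are {g0 stuck-at-0, g3 stuck-at-1, g4 stuck-at-0, g5 stuck-at-1}.
Test 2 (A=1, B=1, C=0, D=0, E=0): fault-free g0=0, g1=1, g2=1, g3=1, g4=0, g5=0, g6=1, g7=0, g8=1 → Y1=0, Y2=1; observed Y1=1, Y2=1. Eliminates g0 stuck-at-0, g3 stuck-at-1, g4 stuck-at-0.
Only g5 stuck-at-1 is consistent with every test.

g5 stuck-at-1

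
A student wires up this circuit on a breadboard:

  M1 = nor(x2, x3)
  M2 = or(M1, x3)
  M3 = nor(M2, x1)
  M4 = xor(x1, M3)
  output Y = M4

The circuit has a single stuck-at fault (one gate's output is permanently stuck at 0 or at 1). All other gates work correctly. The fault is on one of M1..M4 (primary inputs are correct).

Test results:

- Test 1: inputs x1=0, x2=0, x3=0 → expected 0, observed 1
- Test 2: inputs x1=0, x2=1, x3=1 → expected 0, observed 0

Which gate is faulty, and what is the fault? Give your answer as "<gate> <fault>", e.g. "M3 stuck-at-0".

Fault-free values for test 1 (x1=0, x2=0, x3=0): M1=1, M2=1, M3=0, M4=0, giving Y=0. Observed 1.
Test 1: faults giving observed 1 are {M1 stuck-at-0, M2 stuck-at-0, M3 stuck-at-1, M4 stuck-at-1}.
Test 2 (x1=0, x2=1, x3=1): fault-free M1=0, M2=1, M3=0, M4=0 → 0; observed 0. Eliminates M2 stuck-at-0, M3 stuck-at-1, M4 stuck-at-1.
Only M1 stuck-at-0 is consistent with every test.

M1 stuck-at-0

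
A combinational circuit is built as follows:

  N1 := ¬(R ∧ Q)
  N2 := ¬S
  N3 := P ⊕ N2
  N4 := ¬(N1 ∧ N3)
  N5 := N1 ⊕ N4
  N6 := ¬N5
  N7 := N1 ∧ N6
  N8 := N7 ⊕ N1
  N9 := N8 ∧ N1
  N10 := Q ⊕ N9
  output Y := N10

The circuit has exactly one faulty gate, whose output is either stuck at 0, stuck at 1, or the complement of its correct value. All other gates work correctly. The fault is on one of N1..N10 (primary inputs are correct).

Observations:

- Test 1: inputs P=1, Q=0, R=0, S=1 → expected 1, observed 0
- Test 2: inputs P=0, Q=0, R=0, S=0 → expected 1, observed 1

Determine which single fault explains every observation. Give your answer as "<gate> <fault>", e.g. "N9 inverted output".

N2 stuck-at-1

Fault-free values for test 1 (P=1, Q=0, R=0, S=1): N1=1, N2=0, N3=1, N4=0, N5=1, N6=0, N7=0, N8=1, N9=1, N10=1, giving Y=1. Observed 0.
Test 1: faults giving observed 0 are {N1 stuck-at-0, N1 inverted output, N2 stuck-at-1, N2 inverted output, N3 stuck-at-0, N3 inverted output, N4 stuck-at-1, N4 inverted output, N5 stuck-at-0, N5 inverted output, N6 stuck-at-1, N6 inverted output, N7 stuck-at-1, N7 inverted output, N8 stuck-at-0, N8 inverted output, N9 stuck-at-0, N9 inverted output, N10 stuck-at-0, N10 inverted output}.
Test 2 (P=0, Q=0, R=0, S=0): fault-free N1=1, N2=1, N3=1, N4=0, N5=1, N6=0, N7=0, N8=1, N9=1, N10=1 → 1; observed 1. Eliminates N1 stuck-at-0, N1 inverted output, N2 inverted output, N3 stuck-at-0, N3 inverted output, N4 stuck-at-1, N4 inverted output, N5 stuck-at-0, N5 inverted output, N6 stuck-at-1, N6 inverted output, N7 stuck-at-1, N7 inverted output, N8 stuck-at-0, N8 inverted output, N9 stuck-at-0, N9 inverted output, N10 stuck-at-0, N10 inverted output.
Only N2 stuck-at-1 is consistent with every test.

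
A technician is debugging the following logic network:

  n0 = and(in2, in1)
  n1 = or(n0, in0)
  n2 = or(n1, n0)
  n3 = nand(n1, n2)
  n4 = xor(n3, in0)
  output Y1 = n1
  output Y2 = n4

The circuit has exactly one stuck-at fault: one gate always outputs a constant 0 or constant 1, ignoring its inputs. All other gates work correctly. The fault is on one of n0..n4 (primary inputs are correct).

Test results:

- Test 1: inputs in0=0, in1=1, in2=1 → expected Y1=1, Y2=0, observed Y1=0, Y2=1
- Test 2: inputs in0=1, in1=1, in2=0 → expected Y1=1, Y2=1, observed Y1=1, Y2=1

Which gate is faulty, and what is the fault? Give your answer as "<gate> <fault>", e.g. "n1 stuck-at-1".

n0 stuck-at-0

Fault-free values for test 1 (in0=0, in1=1, in2=1): n0=1, n1=1, n2=1, n3=0, n4=0, giving Y1=1, Y2=0. Observed Y1=0, Y2=1.
Test 1: faults giving observed Y1=0, Y2=1 are {n0 stuck-at-0, n1 stuck-at-0}.
Test 2 (in0=1, in1=1, in2=0): fault-free n0=0, n1=1, n2=1, n3=0, n4=1 → Y1=1, Y2=1; observed Y1=1, Y2=1. Eliminates n1 stuck-at-0.
Only n0 stuck-at-0 is consistent with every test.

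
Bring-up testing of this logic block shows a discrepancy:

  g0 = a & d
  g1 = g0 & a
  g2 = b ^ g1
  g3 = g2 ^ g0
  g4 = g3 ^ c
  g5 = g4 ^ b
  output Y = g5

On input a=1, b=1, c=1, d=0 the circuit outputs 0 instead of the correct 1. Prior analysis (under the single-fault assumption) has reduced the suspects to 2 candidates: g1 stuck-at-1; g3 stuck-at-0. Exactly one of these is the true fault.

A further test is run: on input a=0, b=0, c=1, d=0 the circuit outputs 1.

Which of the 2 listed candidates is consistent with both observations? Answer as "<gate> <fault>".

g3 stuck-at-0

Evaluate each candidate on input a=0, b=0, c=1, d=0:
  g1 stuck-at-1: g0=0, g1=1 [stuck-at-1], g2=1, g3=1, g4=0, g5=0 → 0 — eliminated
  g3 stuck-at-0: g0=0, g1=0, g2=0, g3=0 [stuck-at-0], g4=1, g5=1 → 1 — matches
Only g3 stuck-at-0 reproduces the observed 1.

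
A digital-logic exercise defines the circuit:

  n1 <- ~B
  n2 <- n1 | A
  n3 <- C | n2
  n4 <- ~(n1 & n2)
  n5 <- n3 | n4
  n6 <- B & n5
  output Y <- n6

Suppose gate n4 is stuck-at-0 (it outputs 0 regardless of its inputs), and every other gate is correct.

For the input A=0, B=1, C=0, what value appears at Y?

Propagate with n4 forced: n1=0, n2=0, n3=0, n4=0 [stuck-at-0], n5=0, n6=0.
So Y = 0. (Without the fault it would be 1.)

0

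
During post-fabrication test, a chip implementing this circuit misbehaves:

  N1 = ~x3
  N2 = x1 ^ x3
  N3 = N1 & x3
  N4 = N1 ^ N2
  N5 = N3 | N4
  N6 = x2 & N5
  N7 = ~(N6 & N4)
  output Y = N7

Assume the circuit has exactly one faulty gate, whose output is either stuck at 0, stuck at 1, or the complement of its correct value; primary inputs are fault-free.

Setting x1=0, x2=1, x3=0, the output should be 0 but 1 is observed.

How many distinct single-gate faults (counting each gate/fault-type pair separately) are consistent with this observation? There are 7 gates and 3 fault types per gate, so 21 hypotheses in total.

Fault-free: N1=1, N2=0, N3=0, N4=1, N5=1, N6=1, N7=0 → 0. Observed 1.
  N1: stuck-at-0, inverted output ✓; others ✗
  N2: stuck-at-1, inverted output ✓; others ✗
  N3: none of the 3 fault types match ✗
  N4: stuck-at-0, inverted output ✓; others ✗
  N5: stuck-at-0, inverted output ✓; others ✗
  N6: stuck-at-0, inverted output ✓; others ✗
  N7: stuck-at-1, inverted output ✓; others ✗
Consistent faults: {N1 stuck-at-0, N1 inverted output, N2 stuck-at-1, N2 inverted output, N4 stuck-at-0, N4 inverted output, N5 stuck-at-0, N5 inverted output, N6 stuck-at-0, N6 inverted output, N7 stuck-at-1, N7 inverted output} — 12 in all.

12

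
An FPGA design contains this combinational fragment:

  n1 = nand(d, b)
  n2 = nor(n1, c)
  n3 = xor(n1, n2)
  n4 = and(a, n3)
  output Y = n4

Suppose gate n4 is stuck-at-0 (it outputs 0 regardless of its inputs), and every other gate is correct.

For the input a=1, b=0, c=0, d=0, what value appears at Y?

0

Propagate with n4 forced: n1=1, n2=0, n3=1, n4=0 [stuck-at-0].
So Y = 0. (Without the fault it would be 1.)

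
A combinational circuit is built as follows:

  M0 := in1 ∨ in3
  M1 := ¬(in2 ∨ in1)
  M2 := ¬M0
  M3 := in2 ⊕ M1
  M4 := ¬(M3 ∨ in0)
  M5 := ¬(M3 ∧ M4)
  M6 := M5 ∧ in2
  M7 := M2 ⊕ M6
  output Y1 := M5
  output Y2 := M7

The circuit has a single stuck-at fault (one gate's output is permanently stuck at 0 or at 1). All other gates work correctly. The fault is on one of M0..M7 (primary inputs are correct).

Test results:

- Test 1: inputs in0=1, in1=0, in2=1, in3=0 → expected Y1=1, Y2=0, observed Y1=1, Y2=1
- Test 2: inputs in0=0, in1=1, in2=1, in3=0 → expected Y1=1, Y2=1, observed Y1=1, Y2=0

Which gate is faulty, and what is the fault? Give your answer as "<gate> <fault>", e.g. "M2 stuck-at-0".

Fault-free values for test 1 (in0=1, in1=0, in2=1, in3=0): M0=0, M1=0, M2=1, M3=1, M4=0, M5=1, M6=1, M7=0, giving Y1=1, Y2=0. Observed Y1=1, Y2=1.
Test 1: faults giving observed Y1=1, Y2=1 are {M0 stuck-at-1, M2 stuck-at-0, M6 stuck-at-0, M7 stuck-at-1}.
Test 2 (in0=0, in1=1, in2=1, in3=0): fault-free M0=1, M1=0, M2=0, M3=1, M4=0, M5=1, M6=1, M7=1 → Y1=1, Y2=1; observed Y1=1, Y2=0. Eliminates M0 stuck-at-1, M2 stuck-at-0, M7 stuck-at-1.
Only M6 stuck-at-0 is consistent with every test.

M6 stuck-at-0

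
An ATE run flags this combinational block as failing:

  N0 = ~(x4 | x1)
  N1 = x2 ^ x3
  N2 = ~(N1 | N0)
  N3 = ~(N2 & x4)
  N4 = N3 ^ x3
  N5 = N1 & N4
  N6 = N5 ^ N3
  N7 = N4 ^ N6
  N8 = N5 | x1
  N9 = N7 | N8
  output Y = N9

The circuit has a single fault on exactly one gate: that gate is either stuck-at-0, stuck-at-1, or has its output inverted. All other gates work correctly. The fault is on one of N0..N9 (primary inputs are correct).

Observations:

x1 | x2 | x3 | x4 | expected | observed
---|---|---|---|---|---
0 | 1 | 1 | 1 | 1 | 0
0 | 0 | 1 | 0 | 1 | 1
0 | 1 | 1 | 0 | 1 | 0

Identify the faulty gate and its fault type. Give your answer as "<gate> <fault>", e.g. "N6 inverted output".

Fault-free values for test 1 (x1=0, x2=1, x3=1, x4=1): N0=0, N1=0, N2=1, N3=0, N4=1, N5=0, N6=0, N7=1, N8=0, N9=1, giving Y=1. Observed 0.
Test 1: faults giving observed 0 are {N4 stuck-at-0, N4 inverted output, N6 stuck-at-1, N6 inverted output, N7 stuck-at-0, N7 inverted output, N9 stuck-at-0, N9 inverted output}.
Test 2 (x1=0, x2=0, x3=1, x4=0): fault-free N0=1, N1=1, N2=0, N3=1, N4=0, N5=0, N6=1, N7=1, N8=0, N9=1 → 1; observed 1. Eliminates N6 inverted output, N7 stuck-at-0, N7 inverted output, N9 stuck-at-0, N9 inverted output.
Test 3 (x1=0, x2=1, x3=1, x4=0): fault-free N0=1, N1=0, N2=0, N3=1, N4=0, N5=0, N6=1, N7=1, N8=0, N9=1 → 1; observed 0. Eliminates N4 stuck-at-0, N6 stuck-at-1.
Only N4 inverted output is consistent with every test.

N4 inverted output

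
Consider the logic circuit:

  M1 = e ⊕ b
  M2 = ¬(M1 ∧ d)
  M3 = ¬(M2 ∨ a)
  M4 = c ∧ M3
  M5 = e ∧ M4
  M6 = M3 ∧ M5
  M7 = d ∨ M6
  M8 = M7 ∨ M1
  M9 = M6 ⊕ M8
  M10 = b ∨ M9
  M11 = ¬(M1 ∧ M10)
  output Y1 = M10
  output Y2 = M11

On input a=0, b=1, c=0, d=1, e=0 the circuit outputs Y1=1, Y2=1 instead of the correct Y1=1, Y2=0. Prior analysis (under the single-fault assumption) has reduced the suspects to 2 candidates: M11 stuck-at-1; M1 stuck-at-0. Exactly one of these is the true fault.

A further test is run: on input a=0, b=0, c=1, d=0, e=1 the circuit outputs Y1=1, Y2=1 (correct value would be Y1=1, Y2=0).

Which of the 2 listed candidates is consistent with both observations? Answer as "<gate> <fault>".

Evaluate each candidate on input a=0, b=0, c=1, d=0, e=1:
  M11 stuck-at-1: M1=1, M2=1, M3=0, M4=0, M5=0, M6=0, M7=0, M8=1, M9=1, M10=1, M11=1 [stuck-at-1] → Y1=1, Y2=1 — matches
  M1 stuck-at-0: M1=0 [stuck-at-0], M2=1, M3=0, M4=0, M5=0, M6=0, M7=0, M8=0, M9=0, M10=0, M11=1 → Y1=0, Y2=1 — eliminated
Only M11 stuck-at-1 reproduces the observed Y1=1, Y2=1.

M11 stuck-at-1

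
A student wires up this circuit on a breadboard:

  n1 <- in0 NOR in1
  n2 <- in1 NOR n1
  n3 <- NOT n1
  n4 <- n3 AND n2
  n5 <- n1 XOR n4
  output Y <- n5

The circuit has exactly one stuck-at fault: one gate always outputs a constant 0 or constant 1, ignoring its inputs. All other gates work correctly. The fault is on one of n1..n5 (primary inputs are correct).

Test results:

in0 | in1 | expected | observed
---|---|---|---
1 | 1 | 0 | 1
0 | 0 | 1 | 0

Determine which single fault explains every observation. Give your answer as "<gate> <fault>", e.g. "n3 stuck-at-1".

n4 stuck-at-1

Fault-free values for test 1 (in0=1, in1=1): n1=0, n2=0, n3=1, n4=0, n5=0, giving Y=0. Observed 1.
Test 1: faults giving observed 1 are {n1 stuck-at-1, n2 stuck-at-1, n4 stuck-at-1, n5 stuck-at-1}.
Test 2 (in0=0, in1=0): fault-free n1=1, n2=0, n3=0, n4=0, n5=1 → 1; observed 0. Eliminates n1 stuck-at-1, n2 stuck-at-1, n5 stuck-at-1.
Only n4 stuck-at-1 is consistent with every test.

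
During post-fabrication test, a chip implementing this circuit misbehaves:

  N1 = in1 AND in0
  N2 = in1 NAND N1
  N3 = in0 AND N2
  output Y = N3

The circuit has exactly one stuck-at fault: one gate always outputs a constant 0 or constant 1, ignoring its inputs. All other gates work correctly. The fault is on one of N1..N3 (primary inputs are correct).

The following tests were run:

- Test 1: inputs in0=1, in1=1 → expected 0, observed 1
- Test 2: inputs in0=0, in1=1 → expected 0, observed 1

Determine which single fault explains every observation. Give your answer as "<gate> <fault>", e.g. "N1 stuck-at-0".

N3 stuck-at-1

Fault-free values for test 1 (in0=1, in1=1): N1=1, N2=0, N3=0, giving Y=0. Observed 1.
Test 1: faults giving observed 1 are {N1 stuck-at-0, N2 stuck-at-1, N3 stuck-at-1}.
Test 2 (in0=0, in1=1): fault-free N1=0, N2=1, N3=0 → 0; observed 1. Eliminates N1 stuck-at-0, N2 stuck-at-1.
Only N3 stuck-at-1 is consistent with every test.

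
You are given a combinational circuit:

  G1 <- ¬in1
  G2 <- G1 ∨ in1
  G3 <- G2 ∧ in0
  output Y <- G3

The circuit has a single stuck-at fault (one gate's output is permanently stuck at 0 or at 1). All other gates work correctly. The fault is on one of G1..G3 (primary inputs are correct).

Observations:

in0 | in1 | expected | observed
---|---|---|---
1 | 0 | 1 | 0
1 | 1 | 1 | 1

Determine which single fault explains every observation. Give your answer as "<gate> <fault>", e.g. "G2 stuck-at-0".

G1 stuck-at-0

Fault-free values for test 1 (in0=1, in1=0): G1=1, G2=1, G3=1, giving Y=1. Observed 0.
Test 1: faults giving observed 0 are {G1 stuck-at-0, G2 stuck-at-0, G3 stuck-at-0}.
Test 2 (in0=1, in1=1): fault-free G1=0, G2=1, G3=1 → 1; observed 1. Eliminates G2 stuck-at-0, G3 stuck-at-0.
Only G1 stuck-at-0 is consistent with every test.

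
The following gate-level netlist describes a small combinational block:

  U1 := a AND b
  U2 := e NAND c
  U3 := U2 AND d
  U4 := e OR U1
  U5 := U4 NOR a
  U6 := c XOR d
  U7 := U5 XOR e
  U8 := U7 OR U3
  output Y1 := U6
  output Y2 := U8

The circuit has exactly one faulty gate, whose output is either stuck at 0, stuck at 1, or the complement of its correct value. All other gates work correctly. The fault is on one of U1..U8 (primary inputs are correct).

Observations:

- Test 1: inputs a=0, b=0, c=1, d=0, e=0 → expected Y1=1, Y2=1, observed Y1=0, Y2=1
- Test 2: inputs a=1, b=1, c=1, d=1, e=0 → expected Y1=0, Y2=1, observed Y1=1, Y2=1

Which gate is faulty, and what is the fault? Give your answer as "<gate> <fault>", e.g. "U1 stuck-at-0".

U6 inverted output

Fault-free values for test 1 (a=0, b=0, c=1, d=0, e=0): U1=0, U2=1, U3=0, U4=0, U5=1, U6=1, U7=1, U8=1, giving Y1=1, Y2=1. Observed Y1=0, Y2=1.
Test 1: faults giving observed Y1=0, Y2=1 are {U6 stuck-at-0, U6 inverted output}.
Test 2 (a=1, b=1, c=1, d=1, e=0): fault-free U1=1, U2=1, U3=1, U4=1, U5=0, U6=0, U7=0, U8=1 → Y1=0, Y2=1; observed Y1=1, Y2=1. Eliminates U6 stuck-at-0.
Only U6 inverted output is consistent with every test.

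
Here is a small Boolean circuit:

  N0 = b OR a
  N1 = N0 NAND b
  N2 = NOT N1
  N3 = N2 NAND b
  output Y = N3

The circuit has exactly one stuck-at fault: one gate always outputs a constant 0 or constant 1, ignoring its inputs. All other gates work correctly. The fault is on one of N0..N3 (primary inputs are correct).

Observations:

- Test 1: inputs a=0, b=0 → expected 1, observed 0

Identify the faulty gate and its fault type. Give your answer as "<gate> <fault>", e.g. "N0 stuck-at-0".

N3 stuck-at-0

Fault-free values for test 1 (a=0, b=0): N0=0, N1=1, N2=0, N3=1, giving Y=1. Observed 0.
Test 1: faults giving observed 0 are {N3 stuck-at-0}.
Only N3 stuck-at-0 is consistent with every test.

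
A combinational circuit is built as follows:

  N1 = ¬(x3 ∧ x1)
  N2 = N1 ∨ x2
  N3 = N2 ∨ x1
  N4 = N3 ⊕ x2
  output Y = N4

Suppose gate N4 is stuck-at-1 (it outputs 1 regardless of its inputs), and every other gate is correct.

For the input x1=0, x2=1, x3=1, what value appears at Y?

Propagate with N4 forced: N1=1, N2=1, N3=1, N4=1 [stuck-at-1].
So Y = 1. (Without the fault it would be 0.)

1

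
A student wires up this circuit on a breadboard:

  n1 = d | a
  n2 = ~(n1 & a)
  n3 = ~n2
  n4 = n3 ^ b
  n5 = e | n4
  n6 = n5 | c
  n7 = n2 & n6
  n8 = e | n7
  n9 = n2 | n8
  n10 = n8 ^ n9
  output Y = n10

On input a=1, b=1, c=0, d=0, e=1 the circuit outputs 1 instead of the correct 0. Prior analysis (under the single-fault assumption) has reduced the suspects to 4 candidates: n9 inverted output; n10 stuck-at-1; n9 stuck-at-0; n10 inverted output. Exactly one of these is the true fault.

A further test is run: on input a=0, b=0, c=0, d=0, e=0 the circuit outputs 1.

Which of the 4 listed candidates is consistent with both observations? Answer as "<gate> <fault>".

Evaluate each candidate on input a=0, b=0, c=0, d=0, e=0:
  n9 inverted output: n1=0, n2=1, n3=0, n4=0, n5=0, n6=0, n7=0, n8=0, n9=0 [inverted output], n10=0 → 0 — eliminated
  n10 stuck-at-1: n1=0, n2=1, n3=0, n4=0, n5=0, n6=0, n7=0, n8=0, n9=1, n10=1 [stuck-at-1] → 1 — matches
  n9 stuck-at-0: n1=0, n2=1, n3=0, n4=0, n5=0, n6=0, n7=0, n8=0, n9=0 [stuck-at-0], n10=0 → 0 — eliminated
  n10 inverted output: n1=0, n2=1, n3=0, n4=0, n5=0, n6=0, n7=0, n8=0, n9=1, n10=0 [inverted output] → 0 — eliminated
Only n10 stuck-at-1 reproduces the observed 1.

n10 stuck-at-1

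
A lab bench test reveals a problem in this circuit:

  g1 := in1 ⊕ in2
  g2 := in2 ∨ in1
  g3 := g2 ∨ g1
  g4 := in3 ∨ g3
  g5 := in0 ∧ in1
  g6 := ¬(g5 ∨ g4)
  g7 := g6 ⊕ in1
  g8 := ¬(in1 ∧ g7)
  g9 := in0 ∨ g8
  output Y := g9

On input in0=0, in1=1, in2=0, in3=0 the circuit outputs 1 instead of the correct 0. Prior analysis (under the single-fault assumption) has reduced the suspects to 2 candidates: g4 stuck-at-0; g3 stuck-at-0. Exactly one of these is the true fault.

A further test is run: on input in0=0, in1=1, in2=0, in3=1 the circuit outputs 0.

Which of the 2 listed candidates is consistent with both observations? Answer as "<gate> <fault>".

g3 stuck-at-0

Evaluate each candidate on input in0=0, in1=1, in2=0, in3=1:
  g4 stuck-at-0: g1=1, g2=1, g3=1, g4=0 [stuck-at-0], g5=0, g6=1, g7=0, g8=1, g9=1 → 1 — eliminated
  g3 stuck-at-0: g1=1, g2=1, g3=0 [stuck-at-0], g4=1, g5=0, g6=0, g7=1, g8=0, g9=0 → 0 — matches
Only g3 stuck-at-0 reproduces the observed 0.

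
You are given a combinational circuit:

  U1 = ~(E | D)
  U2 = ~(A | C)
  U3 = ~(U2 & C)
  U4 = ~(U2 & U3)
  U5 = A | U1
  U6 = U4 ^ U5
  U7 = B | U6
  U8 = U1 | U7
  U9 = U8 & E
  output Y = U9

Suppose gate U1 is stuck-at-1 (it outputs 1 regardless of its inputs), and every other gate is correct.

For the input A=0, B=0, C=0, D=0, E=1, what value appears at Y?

1

Propagate with U1 forced: U1=1 [stuck-at-1], U2=1, U3=1, U4=0, U5=1, U6=1, U7=1, U8=1, U9=1.
So Y = 1. (Without the fault it would be 0.)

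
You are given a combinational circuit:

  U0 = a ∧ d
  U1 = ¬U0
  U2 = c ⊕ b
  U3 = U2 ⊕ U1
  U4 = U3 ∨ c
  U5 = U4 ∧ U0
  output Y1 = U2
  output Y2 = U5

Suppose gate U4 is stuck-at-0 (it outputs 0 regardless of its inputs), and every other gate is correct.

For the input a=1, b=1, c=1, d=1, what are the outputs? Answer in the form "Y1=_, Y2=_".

Y1=0, Y2=0

Propagate with U4 forced: U0=1, U1=0, U2=0, U3=0, U4=0 [stuck-at-0], U5=0.
So the outputs are Y1=0, Y2=0. (Without the fault they would be Y1=0, Y2=1.)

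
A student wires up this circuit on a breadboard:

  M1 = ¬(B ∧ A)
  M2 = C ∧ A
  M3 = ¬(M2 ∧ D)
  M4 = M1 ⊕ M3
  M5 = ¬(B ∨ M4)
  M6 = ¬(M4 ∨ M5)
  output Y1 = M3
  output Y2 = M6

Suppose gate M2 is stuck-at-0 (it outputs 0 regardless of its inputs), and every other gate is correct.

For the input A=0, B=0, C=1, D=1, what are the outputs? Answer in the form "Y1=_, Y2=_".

Propagate with M2 forced: M1=1, M2=0 [stuck-at-0], M3=1, M4=0, M5=1, M6=0.
So the outputs are Y1=1, Y2=0. (Same as the fault-free value — the fault is masked on this input.)

Y1=1, Y2=0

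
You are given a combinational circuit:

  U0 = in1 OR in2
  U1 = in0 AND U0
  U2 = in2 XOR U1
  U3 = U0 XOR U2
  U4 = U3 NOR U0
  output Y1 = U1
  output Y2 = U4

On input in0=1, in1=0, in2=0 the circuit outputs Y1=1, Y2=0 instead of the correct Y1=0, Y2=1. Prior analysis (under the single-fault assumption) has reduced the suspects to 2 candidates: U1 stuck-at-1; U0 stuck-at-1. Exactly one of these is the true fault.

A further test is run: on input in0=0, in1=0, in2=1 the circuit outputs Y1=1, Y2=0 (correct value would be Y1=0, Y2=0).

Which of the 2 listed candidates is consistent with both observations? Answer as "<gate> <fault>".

U1 stuck-at-1

Evaluate each candidate on input in0=0, in1=0, in2=1:
  U1 stuck-at-1: U0=1, U1=1 [stuck-at-1], U2=0, U3=1, U4=0 → Y1=1, Y2=0 — matches
  U0 stuck-at-1: U0=1 [stuck-at-1], U1=0, U2=1, U3=0, U4=0 → Y1=0, Y2=0 — eliminated
Only U1 stuck-at-1 reproduces the observed Y1=1, Y2=0.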